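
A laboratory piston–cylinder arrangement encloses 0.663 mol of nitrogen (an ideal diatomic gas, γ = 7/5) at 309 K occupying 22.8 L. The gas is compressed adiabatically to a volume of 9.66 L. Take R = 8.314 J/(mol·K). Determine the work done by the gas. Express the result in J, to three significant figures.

Adiabatic: TV^(γ−1) = const with γ = 7/5.
T₂ = T₁ (V₁/V₂)^(γ−1) = 309 × (22.8/9.66)^0.4 = 309 × 1.41 = 435.7 K.
W_by = nCᵥ(T₁ − T₂) = (0.663)(20.79)(309 − 435.7) = -1745 J.

W ≈ -1750 J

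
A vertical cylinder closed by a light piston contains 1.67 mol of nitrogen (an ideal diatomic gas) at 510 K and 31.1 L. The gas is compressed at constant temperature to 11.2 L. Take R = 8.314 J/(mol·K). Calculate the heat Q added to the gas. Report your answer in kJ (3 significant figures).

Isothermal ⇒ ΔU = 0, so Q = W = nRT ln(V₂/V₁).
Q = (1.67)(8.314)(510) ln(11.2/31.1) = 7081 × -1.021 = -7232 J.

Q ≈ -7.23 kJ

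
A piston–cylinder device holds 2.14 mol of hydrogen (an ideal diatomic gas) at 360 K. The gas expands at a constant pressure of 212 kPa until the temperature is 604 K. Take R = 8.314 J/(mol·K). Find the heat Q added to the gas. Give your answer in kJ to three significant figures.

Isobaric: W = nRΔT = (2.14)(8.314)(244) = 4341 J.
ΔU = nCᵥΔT with Cᵥ = 5R/2: ΔU = (2.14)(20.79)(244) = 10853 J.
Q = ΔU + W = 10853 + 4341 = 15194 J.

Q ≈ 15.2 kJ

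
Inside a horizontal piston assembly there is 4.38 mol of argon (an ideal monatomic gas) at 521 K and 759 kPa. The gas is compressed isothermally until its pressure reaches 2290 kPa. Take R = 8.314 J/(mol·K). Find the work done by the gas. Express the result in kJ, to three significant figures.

Isothermal process: W = nRT ln(V₂/V₁) = nRT ln(P₁/P₂).
W = (4.38)(8.314)(521) × ln(759/2290)
  = 18972 × ln(0.3314) = 18972 × -1.104
W_by_gas = -20951 J.

W ≈ -21.0 kJ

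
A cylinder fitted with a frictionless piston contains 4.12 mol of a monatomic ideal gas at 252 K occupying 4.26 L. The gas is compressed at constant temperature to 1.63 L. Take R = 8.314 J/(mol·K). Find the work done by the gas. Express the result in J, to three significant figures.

W ≈ -8290 J

Isothermal: W = nRT ln(V₂/V₁).
W = (4.12)(8.314)(252) × ln(1.63/4.26)
  = 8632 × -0.9607
W_by_gas = -8293 J.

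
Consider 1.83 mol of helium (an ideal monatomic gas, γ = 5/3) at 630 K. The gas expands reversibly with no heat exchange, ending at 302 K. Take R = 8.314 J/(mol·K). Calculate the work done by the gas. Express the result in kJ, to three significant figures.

Adiabatic ⇒ Q = 0, so W_by = −ΔU = nCᵥ(T₁ − T₂).
Cᵥ = 3R/2 = 12.47 J/(mol·K).
W = (1.83)(12.47)(630 − 302) = 7486 J.

W ≈ 7.49 kJ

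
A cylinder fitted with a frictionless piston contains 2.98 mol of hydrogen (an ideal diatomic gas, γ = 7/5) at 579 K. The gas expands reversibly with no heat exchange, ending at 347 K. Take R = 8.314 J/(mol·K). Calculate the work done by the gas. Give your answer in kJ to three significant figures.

Adiabatic ⇒ Q = 0, so W_by = −ΔU = nCᵥ(T₁ − T₂).
Cᵥ = 5R/2 = 20.79 J/(mol·K).
W = (2.98)(20.79)(579 − 347) = 14370 J.

W ≈ 14.4 kJ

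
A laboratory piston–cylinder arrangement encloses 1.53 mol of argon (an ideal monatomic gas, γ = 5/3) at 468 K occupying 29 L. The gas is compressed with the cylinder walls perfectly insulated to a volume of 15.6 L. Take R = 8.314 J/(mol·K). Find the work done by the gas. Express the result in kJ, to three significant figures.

W ≈ -4.57 kJ

Adiabatic: TV^(γ−1) = const with γ = 5/3.
T₂ = T₁ (V₁/V₂)^(γ−1) = 468 × (29/15.6)^0.667 = 468 × 1.512 = 707.6 K.
W_by = nCᵥ(T₁ − T₂) = (1.53)(12.47)(468 − 707.6) = -4571 J.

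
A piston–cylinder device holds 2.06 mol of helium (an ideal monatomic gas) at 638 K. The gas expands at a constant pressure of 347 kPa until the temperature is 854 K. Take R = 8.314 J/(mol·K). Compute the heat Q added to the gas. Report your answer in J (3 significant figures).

Isobaric: W = nRΔT = (2.06)(8.314)(216) = 3699 J.
ΔU = nCᵥΔT with Cᵥ = 3R/2: ΔU = (2.06)(12.47)(216) = 5549 J.
Q = ΔU + W = 5549 + 3699 = 9248 J.

Q ≈ 9250 J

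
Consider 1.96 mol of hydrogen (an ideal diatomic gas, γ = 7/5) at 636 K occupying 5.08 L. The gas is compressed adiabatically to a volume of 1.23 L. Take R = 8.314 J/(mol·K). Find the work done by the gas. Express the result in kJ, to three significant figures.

Adiabatic: TV^(γ−1) = const with γ = 7/5.
T₂ = T₁ (V₁/V₂)^(γ−1) = 636 × (5.08/1.23)^0.4 = 636 × 1.764 = 1122 K.
W_by = nCᵥ(T₁ − T₂) = (1.96)(20.79)(636 − 1122) = -19783 J.

W ≈ -19.8 kJ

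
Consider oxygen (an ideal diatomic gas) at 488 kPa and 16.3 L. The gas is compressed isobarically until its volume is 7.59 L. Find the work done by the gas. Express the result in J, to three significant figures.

Isobaric: W = P ΔV.
W = (488 kPa)(7.59 − 16.3 L) = (488)(-8.71) = -4250 J.

W ≈ -4250 J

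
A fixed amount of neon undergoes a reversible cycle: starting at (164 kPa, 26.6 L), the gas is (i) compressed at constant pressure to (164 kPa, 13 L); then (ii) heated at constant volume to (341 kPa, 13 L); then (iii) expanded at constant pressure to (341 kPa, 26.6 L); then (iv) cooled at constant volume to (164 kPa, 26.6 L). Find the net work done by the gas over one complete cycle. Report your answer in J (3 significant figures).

Constant-volume legs do no work.
W(i) = (164)(13 − 26.6) = -2230 J; W(iii) = (341)(26.6 − 13) = 4638 J.
W_net = -2230 + 4638 = 2407 J (the clockwise enclosed area).

W_net ≈ 2410 J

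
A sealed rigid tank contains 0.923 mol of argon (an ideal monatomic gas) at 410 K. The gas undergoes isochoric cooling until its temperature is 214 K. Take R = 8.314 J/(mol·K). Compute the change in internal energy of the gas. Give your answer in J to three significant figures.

Constant volume ⇒ W = 0, so Q = ΔU = nCᵥΔT with Cᵥ = 3R/2 = 12.47 J/(mol·K).
ΔU = (0.923)(12.47)(214 − 410) = -2256 J.

ΔU ≈ -2260 J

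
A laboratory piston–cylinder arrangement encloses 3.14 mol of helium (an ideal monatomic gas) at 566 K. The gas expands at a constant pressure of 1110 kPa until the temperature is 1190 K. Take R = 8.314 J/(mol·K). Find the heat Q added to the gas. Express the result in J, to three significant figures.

Q ≈ 40700 J

Isobaric: W = nRΔT = (3.14)(8.314)(624) = 16290 J.
ΔU = nCᵥΔT with Cᵥ = 3R/2: ΔU = (3.14)(12.47)(624) = 24435 J.
Q = ΔU + W = 24435 + 16290 = 40725 J.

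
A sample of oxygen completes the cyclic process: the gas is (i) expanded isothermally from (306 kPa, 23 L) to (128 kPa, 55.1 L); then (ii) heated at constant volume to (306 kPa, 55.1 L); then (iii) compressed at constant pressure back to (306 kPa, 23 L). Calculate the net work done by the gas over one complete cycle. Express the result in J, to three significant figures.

Leg (i): W = PᵢVᵢ ln(V_f/Vᵢ) = (7038) ln(55.1/23) = 6149 J.
Leg (ii): W = 0.
Leg (iii): W = PΔV = (306)(23 − 55.1) = -9823 J.
W_net = 6149 − 9823 = -3674 J.

W_net ≈ -3670 J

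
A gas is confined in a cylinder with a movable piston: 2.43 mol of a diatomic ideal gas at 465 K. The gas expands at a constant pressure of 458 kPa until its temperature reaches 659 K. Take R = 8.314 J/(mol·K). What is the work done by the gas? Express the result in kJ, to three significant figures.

Isobaric: W = P ΔV = nR ΔT.
W = (2.43)(8.314)(659 − 465) = 3919 J.

W ≈ 3.92 kJ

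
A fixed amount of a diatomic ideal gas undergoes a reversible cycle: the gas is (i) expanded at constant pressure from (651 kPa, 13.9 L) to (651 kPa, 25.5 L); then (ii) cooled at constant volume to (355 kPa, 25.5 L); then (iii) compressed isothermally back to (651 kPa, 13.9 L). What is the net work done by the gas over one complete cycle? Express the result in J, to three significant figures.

W_net ≈ 2060 J

Leg (i): W = PΔV = (651)(25.5 − 13.9) = 7552 J.
Leg (ii): W = 0.
Leg (iii): W = PᵢVᵢ ln(V_f/Vᵢ) = (9052) ln(13.9/25.5) = -5493 J.
W_net = 7552 − 5493 = 2059 J.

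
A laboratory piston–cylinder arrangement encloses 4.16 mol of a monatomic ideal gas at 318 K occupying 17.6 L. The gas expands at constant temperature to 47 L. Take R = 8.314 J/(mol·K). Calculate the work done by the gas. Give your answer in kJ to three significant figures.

W ≈ 10.8 kJ

Isothermal: W = nRT ln(V₂/V₁).
W = (4.16)(8.314)(318) × ln(47/17.6)
  = 10998 × 0.9822
W_by_gas = 10803 J.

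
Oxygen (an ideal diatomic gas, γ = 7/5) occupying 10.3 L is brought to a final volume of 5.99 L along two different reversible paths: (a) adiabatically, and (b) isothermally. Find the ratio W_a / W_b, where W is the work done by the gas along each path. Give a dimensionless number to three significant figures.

W_a / W_b ≈ 1.12

Path (a) adiabatic: W = P₁V₁(1 − (V₁/V₂)^(γ−1))/(γ−1) → W_a/(P₁V₁) = -0.6053.
Path (b) isothermal: W = P₁V₁ ln(V₂/V₁) → W_b/(P₁V₁) = -0.5421.
W_a / W_b = -0.6053 / -0.5421 = 1.117.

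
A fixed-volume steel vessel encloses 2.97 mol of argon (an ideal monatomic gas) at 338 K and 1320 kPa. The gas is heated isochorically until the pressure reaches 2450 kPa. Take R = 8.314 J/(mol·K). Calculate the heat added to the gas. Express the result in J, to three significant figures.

Constant volume ⇒ W = 0, so Q = ΔU = nCᵥΔT with Cᵥ = 3R/2 = 12.47 J/(mol·K).
At constant V, T₂/T₁ = P₂/P₁ ⇒ ΔT = T₁(P₂/P₁ − 1) = 338·(2450/1320 − 1) = 289.3 K.
ΔU = (2.97)(12.47)(289.3) = 10717 J.

Q ≈ 10700 J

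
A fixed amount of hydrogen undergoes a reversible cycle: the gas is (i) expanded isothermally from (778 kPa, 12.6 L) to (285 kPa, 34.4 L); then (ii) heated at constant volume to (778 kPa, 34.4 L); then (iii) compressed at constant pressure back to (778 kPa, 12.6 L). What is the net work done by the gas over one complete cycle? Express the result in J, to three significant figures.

Leg (i): W = PᵢVᵢ ln(V_f/Vᵢ) = (9803) ln(34.4/12.6) = 9846 J.
Leg (ii): W = 0.
Leg (iii): W = PΔV = (778)(12.6 − 34.4) = -16960 J.
W_net = 9846 − 16960 = -7115 J.

W_net ≈ -7110 J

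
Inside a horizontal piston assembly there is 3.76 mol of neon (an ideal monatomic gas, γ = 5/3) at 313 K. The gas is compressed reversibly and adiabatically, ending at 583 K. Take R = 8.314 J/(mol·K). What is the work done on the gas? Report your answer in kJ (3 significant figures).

Adiabatic ⇒ Q = 0, so W_by = −ΔU = nCᵥ(T₁ − T₂).
Cᵥ = 3R/2 = 12.47 J/(mol·K).
W = (3.76)(12.47)(313 − 583) = -12661 J.
Work on gas = −W_by = 12661 J.

W ≈ 12.7 kJ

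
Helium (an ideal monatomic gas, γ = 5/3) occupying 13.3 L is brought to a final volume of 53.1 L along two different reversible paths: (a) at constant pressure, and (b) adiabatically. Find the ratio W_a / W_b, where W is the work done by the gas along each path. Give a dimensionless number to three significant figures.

Path (a) isobaric: W = P₁(V₂ − V₁) → W_a/(P₁V₁) = 2.992.
Path (b) adiabatic: W = P₁V₁(1 − (V₁/V₂)^(γ−1))/(γ−1) → W_b/(P₁V₁) = 0.904.
W_a / W_b = 2.992 / 0.904 = 3.31.

W_a / W_b ≈ 3.31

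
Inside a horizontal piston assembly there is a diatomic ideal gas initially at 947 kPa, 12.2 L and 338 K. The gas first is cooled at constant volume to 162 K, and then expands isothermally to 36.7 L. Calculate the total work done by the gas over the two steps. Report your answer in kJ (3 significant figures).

W_total ≈ 6.10 kJ

Step 1 (isochoric): W = 0 (constant volume).
After step 1: P = 453.9 kPa (V unchanged).
Step 2 (isothermal): W = P₁V₁ ln(V₂/V₁) = (5537) ln(36.7/12.2) = 6099 J.
W_total = 0 + 6099 = 6099 J.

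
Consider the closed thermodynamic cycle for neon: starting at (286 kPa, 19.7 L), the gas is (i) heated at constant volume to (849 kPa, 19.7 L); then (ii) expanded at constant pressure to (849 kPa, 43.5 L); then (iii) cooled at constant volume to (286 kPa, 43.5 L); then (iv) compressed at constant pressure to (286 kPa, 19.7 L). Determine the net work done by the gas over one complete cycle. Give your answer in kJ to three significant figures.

W_net ≈ 13.4 kJ

Constant-volume legs do no work.
W(ii) = (849)(43.5 − 19.7) = 20206 J; W(iv) = (286)(19.7 − 43.5) = -6807 J.
W_net = 20206 − 6807 = 13399 J (the clockwise enclosed area).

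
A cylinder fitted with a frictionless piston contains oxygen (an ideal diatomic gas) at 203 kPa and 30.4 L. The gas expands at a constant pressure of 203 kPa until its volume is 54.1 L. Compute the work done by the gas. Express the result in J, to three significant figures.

W ≈ 4810 J

Isobaric: W = P ΔV.
W = (203 kPa)(54.1 − 30.4 L) = (203)(23.7) = 4811 J.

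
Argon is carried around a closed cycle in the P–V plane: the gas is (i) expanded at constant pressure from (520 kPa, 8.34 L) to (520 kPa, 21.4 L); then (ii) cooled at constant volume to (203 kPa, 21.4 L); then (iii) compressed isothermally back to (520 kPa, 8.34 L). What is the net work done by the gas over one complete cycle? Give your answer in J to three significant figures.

Leg (i): W = PΔV = (520)(21.4 − 8.34) = 6791 J.
Leg (ii): W = 0.
Leg (iii): W = PᵢVᵢ ln(V_f/Vᵢ) = (4344) ln(8.34/21.4) = -4094 J.
W_net = 6791 − 4094 = 2698 J.

W_net ≈ 2700 J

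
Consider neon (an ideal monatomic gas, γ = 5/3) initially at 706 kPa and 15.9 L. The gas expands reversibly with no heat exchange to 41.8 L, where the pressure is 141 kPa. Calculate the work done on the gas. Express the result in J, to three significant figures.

Adiabatic: W = (P₁V₁ − P₂V₂)/(γ − 1) with γ = 5/3.
P₁V₁ = 11225 J, P₂V₂ = 5894 J.
W = (11225 − 5894) / 0.6667 = 7997 J.
Work on gas = −W_by = -7997 J.

W ≈ -8000 J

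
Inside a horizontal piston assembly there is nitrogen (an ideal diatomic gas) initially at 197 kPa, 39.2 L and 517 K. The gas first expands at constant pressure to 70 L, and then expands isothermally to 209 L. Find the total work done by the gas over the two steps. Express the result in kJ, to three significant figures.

W_total ≈ 21.2 kJ

Step 1 (isobaric): W = PΔV = (197 kPa)(70 − 39.2 L) = 6068 J.
After step 1: P = 197 kPa, V = 70 L, T = 923.2 K.
Step 2 (isothermal): W = P₁V₁ ln(V₂/V₁) = (13790) ln(209/70) = 15084 J.
W_total = 6068 + 15084 = 21152 J.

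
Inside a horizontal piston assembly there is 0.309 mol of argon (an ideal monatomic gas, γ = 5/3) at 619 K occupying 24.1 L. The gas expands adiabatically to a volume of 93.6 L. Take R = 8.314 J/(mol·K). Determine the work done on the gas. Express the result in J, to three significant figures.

Adiabatic: TV^(γ−1) = const with γ = 5/3.
T₂ = T₁ (V₁/V₂)^(γ−1) = 619 × (24.1/93.6)^0.667 = 619 × 0.4047 = 250.5 K.
W_by = nCᵥ(T₁ − T₂) = (0.309)(12.47)(619 − 250.5) = 1420 J.
Work on gas = −W_by = -1420 J.

W ≈ -1420 J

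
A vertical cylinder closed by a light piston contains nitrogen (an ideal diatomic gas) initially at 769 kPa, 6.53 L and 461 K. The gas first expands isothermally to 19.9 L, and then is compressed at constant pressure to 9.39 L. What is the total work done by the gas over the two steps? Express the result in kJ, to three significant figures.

Step 1 (isothermal): W = P₁V₁ ln(V₂/V₁) = (5022) ln(19.9/6.53) = 5596 J.
After step 1: P = 252.3 kPa, V = 19.9 L, T = 461 K.
Step 2 (isobaric): W = PΔV = (252.3 kPa)(9.39 − 19.9 L) = -2652 J.
W_total = 5596 − 2652 = 2944 J.

W_total ≈ 2.94 kJ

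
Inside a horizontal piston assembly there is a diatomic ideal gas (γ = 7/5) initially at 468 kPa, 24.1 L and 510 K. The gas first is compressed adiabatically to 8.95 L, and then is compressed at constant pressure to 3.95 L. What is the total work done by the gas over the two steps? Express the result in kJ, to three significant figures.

W_total ≈ -23.1 kJ

Step 1 (adiabatic): W = (P₁V₁ − P₂V₂)/(γ−1) = (11279 − 16763)/0.4 = -13709 J.
After step 1: P = 1873 kPa, V = 8.95 L, T = 758 K.
Step 2 (isobaric): W = PΔV = (1873 kPa)(3.95 − 8.95 L) = -9365 J.
W_total = -13709 − 9365 = -23074 J.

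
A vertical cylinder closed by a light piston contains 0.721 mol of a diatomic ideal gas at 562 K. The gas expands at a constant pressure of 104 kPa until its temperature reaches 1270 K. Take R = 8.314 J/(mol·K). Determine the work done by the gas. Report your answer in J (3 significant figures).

Isobaric: W = P ΔV = nR ΔT.
W = (0.721)(8.314)(1270 − 562) = 4244 J.

W ≈ 4240 J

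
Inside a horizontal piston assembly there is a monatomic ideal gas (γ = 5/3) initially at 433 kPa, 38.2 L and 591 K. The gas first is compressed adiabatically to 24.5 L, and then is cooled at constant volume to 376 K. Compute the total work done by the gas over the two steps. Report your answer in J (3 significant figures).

W_total ≈ -8550 J

Step 1 (adiabatic): W = (P₁V₁ − P₂V₂)/(γ−1) = (16541 − 22241)/0.667 = -8550 J.
Step 2 (isochoric): W = 0 (constant volume).
W_total = -8550 + 0 = -8550 J.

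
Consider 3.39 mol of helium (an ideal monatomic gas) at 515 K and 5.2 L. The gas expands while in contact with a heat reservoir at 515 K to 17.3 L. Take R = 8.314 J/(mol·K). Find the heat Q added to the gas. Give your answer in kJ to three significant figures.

Isothermal ⇒ ΔU = 0, so Q = W = nRT ln(V₂/V₁).
Q = (3.39)(8.314)(515) ln(17.3/5.2) = 14515 × 1.202 = 17448 J.

Q ≈ 17.4 kJ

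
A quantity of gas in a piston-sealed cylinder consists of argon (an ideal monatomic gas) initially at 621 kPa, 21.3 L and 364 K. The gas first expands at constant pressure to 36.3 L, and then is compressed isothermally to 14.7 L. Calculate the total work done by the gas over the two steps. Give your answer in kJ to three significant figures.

W_total ≈ -11.1 kJ

Step 1 (isobaric): W = PΔV = (621 kPa)(36.3 − 21.3 L) = 9315 J.
After step 1: P = 621 kPa, V = 36.3 L, T = 620.3 K.
Step 2 (isothermal): W = P₁V₁ ln(V₂/V₁) = (22542) ln(14.7/36.3) = -20378 J.
W_total = 9315 − 20378 = -11063 J.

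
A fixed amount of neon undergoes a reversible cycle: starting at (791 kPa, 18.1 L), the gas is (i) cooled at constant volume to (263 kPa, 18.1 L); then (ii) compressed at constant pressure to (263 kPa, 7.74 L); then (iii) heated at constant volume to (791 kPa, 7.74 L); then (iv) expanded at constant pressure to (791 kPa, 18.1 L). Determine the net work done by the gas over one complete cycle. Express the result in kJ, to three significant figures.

W_net ≈ 5.47 kJ

Constant-volume legs do no work.
W(ii) = (263)(7.74 − 18.1) = -2725 J; W(iv) = (791)(18.1 − 7.74) = 8195 J.
W_net = -2725 + 8195 = 5470 J (the clockwise enclosed area).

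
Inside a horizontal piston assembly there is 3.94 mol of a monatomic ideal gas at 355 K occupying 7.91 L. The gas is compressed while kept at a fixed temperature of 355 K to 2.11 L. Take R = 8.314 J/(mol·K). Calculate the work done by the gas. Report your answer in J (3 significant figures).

Isothermal: W = nRT ln(V₂/V₁).
W = (3.94)(8.314)(355) × ln(2.11/7.91)
  = 11629 × -1.321
W_by_gas = -15367 J.

W ≈ -15400 J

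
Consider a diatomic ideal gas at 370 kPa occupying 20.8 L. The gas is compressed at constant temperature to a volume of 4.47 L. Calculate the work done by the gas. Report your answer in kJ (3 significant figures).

Isothermal: W = nRT ln(V₂/V₁) = P₁V₁ ln(V₂/V₁).
P₁V₁ = (370 kPa)(20.8 L) = 7696 J.
W = 7696 × ln(4.47/20.8) = 7696 × -1.538
W_by_gas = -11833 J.

W ≈ -11.8 kJ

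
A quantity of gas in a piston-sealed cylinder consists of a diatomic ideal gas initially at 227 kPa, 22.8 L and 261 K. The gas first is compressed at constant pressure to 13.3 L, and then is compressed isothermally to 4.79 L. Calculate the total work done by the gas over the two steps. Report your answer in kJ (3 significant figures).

Step 1 (isobaric): W = PΔV = (227 kPa)(13.3 − 22.8 L) = -2156 J.
After step 1: P = 227 kPa, V = 13.3 L, T = 152.2 K.
Step 2 (isothermal): W = P₁V₁ ln(V₂/V₁) = (3019) ln(4.79/13.3) = -3083 J.
W_total = -2156 − 3083 = -5240 J.

W_total ≈ -5.24 kJ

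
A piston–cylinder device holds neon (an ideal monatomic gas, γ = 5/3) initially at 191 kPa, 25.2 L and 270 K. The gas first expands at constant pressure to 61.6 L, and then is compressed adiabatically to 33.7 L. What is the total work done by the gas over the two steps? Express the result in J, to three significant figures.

W_total ≈ -1780 J

Step 1 (isobaric): W = PΔV = (191 kPa)(61.6 − 25.2 L) = 6952 J.
After step 1: P = 191 kPa, V = 61.6 L, T = 660 K.
Step 2 (adiabatic): W = (P₁V₁ − P₂V₂)/(γ−1) = (11766 − 17589)/0.667 = -8736 J.
W_total = 6952 − 8736 = -1783 J.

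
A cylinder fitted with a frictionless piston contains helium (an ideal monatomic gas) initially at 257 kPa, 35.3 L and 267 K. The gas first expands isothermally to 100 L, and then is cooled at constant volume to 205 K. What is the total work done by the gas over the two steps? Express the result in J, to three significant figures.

W_total ≈ 9450 J

Step 1 (isothermal): W = P₁V₁ ln(V₂/V₁) = (9072) ln(100/35.3) = 9447 J.
Step 2 (isochoric): W = 0 (constant volume).
W_total = 9447 + 0 = 9447 J.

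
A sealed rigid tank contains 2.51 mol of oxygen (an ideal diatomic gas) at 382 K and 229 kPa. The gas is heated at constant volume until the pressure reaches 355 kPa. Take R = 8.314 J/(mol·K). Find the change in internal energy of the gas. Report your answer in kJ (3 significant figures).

Constant volume ⇒ W = 0, so Q = ΔU = nCᵥΔT with Cᵥ = 5R/2 = 20.79 J/(mol·K).
At constant V, T₂/T₁ = P₂/P₁ ⇒ ΔT = T₁(P₂/P₁ − 1) = 382·(355/229 − 1) = 210.2 K.
ΔU = (2.51)(20.79)(210.2) = 10965 J.

ΔU ≈ 11.0 kJ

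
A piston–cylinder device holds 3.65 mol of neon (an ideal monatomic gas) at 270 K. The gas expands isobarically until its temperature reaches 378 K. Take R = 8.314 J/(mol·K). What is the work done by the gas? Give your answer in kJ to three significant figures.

W ≈ 3.28 kJ

Isobaric: W = P ΔV = nR ΔT.
W = (3.65)(8.314)(378 − 270) = 3277 J.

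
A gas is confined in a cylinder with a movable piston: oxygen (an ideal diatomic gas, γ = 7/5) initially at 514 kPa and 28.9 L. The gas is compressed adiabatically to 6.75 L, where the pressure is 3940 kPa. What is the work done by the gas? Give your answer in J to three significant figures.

W ≈ -29400 J

Adiabatic: W = (P₁V₁ − P₂V₂)/(γ − 1) with γ = 7/5.
P₁V₁ = 14855 J, P₂V₂ = 26595 J.
W = (14855 − 26595) / 0.4 = -29351 J.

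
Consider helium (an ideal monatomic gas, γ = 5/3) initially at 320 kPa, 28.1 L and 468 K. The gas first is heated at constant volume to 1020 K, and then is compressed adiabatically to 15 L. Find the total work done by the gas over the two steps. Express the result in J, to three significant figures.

Step 1 (isochoric): W = 0 (constant volume).
After step 1: P = 697.4 kPa (V unchanged).
Step 2 (adiabatic): W = (P₁V₁ − P₂V₂)/(γ−1) = (19598 − 29782)/0.667 = -15276 J.
W_total = 0 − 15276 = -15276 J.

W_total ≈ -15300 J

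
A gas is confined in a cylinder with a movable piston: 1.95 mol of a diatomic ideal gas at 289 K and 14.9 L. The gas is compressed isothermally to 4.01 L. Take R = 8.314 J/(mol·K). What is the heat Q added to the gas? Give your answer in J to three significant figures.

Isothermal ⇒ ΔU = 0, so Q = W = nRT ln(V₂/V₁).
Q = (1.95)(8.314)(289) ln(4.01/14.9) = 4685 × -1.313 = -6150 J.

Q ≈ -6150 J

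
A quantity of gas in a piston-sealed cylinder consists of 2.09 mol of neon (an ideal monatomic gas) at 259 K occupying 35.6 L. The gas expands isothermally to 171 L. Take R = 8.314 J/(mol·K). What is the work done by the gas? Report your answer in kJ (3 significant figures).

W ≈ 7.06 kJ

Isothermal: W = nRT ln(V₂/V₁).
W = (2.09)(8.314)(259) × ln(171/35.6)
  = 4500 × 1.569
W_by_gas = 7063 J.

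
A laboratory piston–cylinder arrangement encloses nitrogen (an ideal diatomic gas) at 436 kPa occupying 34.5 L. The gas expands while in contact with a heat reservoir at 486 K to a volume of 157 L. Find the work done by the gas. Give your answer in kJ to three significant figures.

W ≈ 22.8 kJ

Isothermal: W = nRT ln(V₂/V₁) = P₁V₁ ln(V₂/V₁).
P₁V₁ = (436 kPa)(34.5 L) = 15042 J.
W = 15042 × ln(157/34.5) = 15042 × 1.515
W_by_gas = 22793 J.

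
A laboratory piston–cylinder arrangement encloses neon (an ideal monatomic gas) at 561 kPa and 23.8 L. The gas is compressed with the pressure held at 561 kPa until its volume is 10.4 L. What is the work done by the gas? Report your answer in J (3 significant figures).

W ≈ -7520 J

Isobaric: W = P ΔV.
W = (561 kPa)(10.4 − 23.8 L) = (561)(-13.4) = -7517 J.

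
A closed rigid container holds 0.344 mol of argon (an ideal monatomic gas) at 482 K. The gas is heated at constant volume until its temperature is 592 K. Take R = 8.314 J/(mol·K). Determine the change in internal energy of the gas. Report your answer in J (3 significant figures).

ΔU ≈ 472 J

Constant volume ⇒ W = 0, so Q = ΔU = nCᵥΔT with Cᵥ = 3R/2 = 12.47 J/(mol·K).
ΔU = (0.344)(12.47)(592 − 482) = 471.9 J.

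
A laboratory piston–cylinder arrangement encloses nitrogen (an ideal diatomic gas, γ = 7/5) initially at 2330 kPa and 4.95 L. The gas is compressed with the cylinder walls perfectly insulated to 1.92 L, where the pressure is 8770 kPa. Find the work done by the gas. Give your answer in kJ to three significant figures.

W ≈ -13.3 kJ

Adiabatic: W = (P₁V₁ − P₂V₂)/(γ − 1) with γ = 7/5.
P₁V₁ = 11534 J, P₂V₂ = 16838 J.
W = (11534 − 16838) / 0.4 = -13262 J.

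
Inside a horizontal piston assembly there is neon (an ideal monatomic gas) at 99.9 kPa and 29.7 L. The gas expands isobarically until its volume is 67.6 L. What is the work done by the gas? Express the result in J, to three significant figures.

Isobaric: W = P ΔV.
W = (99.9 kPa)(67.6 − 29.7 L) = (99.9)(37.9) = 3786 J.

W ≈ 3790 J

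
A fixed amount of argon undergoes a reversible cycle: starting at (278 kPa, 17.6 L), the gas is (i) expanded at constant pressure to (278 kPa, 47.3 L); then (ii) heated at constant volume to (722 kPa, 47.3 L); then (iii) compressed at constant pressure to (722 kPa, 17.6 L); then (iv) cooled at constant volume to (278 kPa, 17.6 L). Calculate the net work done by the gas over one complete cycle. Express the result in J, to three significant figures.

Constant-volume legs do no work.
W(i) = (278)(47.3 − 17.6) = 8257 J; W(iii) = (722)(17.6 − 47.3) = -21443 J.
W_net = 8257 − 21443 = -13187 J (the counter-clockwise enclosed area).

W_net ≈ -13200 J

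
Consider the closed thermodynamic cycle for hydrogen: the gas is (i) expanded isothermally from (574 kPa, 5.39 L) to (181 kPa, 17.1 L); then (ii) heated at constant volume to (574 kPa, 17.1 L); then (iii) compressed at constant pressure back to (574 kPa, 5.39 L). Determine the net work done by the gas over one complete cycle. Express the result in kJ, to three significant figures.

W_net ≈ -3.15 kJ

Leg (i): W = PᵢVᵢ ln(V_f/Vᵢ) = (3094) ln(17.1/5.39) = 3572 J.
Leg (ii): W = 0.
Leg (iii): W = PΔV = (574)(5.39 − 17.1) = -6722 J.
W_net = 3572 − 6722 = -3150 J.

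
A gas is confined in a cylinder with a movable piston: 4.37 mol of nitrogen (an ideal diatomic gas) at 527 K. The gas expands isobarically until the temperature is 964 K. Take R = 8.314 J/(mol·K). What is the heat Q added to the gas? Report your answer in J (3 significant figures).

Q ≈ 55600 J

Isobaric: W = nRΔT = (4.37)(8.314)(437) = 15877 J.
ΔU = nCᵥΔT with Cᵥ = 5R/2: ΔU = (4.37)(20.79)(437) = 39693 J.
Q = ΔU + W = 39693 + 15877 = 55570 J.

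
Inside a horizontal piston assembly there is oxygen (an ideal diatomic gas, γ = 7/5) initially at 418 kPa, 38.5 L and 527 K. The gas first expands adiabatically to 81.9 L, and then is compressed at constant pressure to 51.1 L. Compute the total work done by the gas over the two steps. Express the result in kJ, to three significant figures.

Step 1 (adiabatic): W = (P₁V₁ − P₂V₂)/(γ−1) = (16093 − 11899)/0.4 = 10485 J.
After step 1: P = 145.3 kPa, V = 81.9 L, T = 389.7 K.
Step 2 (isobaric): W = PΔV = (145.3 kPa)(51.1 − 81.9 L) = -4475 J.
W_total = 10485 − 4475 = 6010 J.

W_total ≈ 6.01 kJ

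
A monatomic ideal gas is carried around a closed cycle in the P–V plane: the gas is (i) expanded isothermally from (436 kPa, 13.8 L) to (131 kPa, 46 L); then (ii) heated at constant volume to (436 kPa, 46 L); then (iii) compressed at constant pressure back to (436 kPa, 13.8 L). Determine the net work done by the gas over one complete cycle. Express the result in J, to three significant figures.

Leg (i): W = PᵢVᵢ ln(V_f/Vᵢ) = (6017) ln(46/13.8) = 7244 J.
Leg (ii): W = 0.
Leg (iii): W = PΔV = (436)(13.8 − 46) = -14039 J.
W_net = 7244 − 14039 = -6795 J.

W_net ≈ -6800 J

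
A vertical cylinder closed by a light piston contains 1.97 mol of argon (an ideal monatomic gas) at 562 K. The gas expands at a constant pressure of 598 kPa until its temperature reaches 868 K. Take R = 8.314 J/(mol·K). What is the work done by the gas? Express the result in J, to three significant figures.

W ≈ 5010 J

Isobaric: W = P ΔV = nR ΔT.
W = (1.97)(8.314)(868 − 562) = 5012 J.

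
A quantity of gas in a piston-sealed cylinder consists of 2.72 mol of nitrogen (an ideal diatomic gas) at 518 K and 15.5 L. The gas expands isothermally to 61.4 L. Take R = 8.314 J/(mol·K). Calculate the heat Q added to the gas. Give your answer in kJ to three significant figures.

Q ≈ 16.1 kJ

Isothermal ⇒ ΔU = 0, so Q = W = nRT ln(V₂/V₁).
Q = (2.72)(8.314)(518) ln(61.4/15.5) = 11714 × 1.377 = 16125 J.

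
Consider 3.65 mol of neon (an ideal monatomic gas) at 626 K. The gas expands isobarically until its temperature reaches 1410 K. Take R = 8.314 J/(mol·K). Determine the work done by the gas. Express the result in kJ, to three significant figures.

Isobaric: W = P ΔV = nR ΔT.
W = (3.65)(8.314)(1410 − 626) = 23791 J.

W ≈ 23.8 kJ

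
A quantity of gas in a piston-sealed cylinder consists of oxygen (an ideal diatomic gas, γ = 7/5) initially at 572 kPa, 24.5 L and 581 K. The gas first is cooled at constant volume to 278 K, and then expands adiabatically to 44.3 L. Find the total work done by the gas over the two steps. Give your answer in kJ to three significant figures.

Step 1 (isochoric): W = 0 (constant volume).
After step 1: P = 273.7 kPa (V unchanged).
Step 2 (adiabatic): W = (P₁V₁ − P₂V₂)/(γ−1) = (6705 − 5291)/0.4 = 3536 J.
W_total = 0 + 3536 = 3536 J.

W_total ≈ 3.54 kJ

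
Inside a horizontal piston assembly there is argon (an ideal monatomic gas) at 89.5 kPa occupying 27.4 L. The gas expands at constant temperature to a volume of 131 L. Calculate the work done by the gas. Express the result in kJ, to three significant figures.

Isothermal: W = nRT ln(V₂/V₁) = P₁V₁ ln(V₂/V₁).
P₁V₁ = (89.5 kPa)(27.4 L) = 2452 J.
W = 2452 × ln(131/27.4) = 2452 × 1.565
W_by_gas = 3837 J.

W ≈ 3.84 kJ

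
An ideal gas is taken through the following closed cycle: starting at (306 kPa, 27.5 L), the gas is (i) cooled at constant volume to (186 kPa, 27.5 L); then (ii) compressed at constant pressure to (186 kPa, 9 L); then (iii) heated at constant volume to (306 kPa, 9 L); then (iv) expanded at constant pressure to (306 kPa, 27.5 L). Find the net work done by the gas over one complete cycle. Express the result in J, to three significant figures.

Constant-volume legs do no work.
W(ii) = (186)(9 − 27.5) = -3441 J; W(iv) = (306)(27.5 − 9) = 5661 J.
W_net = -3441 + 5661 = 2220 J (the clockwise enclosed area).

W_net ≈ 2220 J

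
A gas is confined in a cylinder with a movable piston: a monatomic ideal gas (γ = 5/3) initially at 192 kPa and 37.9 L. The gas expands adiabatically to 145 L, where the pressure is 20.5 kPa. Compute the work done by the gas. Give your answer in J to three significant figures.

W ≈ 6460 J

Adiabatic: W = (P₁V₁ − P₂V₂)/(γ − 1) with γ = 5/3.
P₁V₁ = 7277 J, P₂V₂ = 2972 J.
W = (7277 − 2972) / 0.6667 = 6456 J.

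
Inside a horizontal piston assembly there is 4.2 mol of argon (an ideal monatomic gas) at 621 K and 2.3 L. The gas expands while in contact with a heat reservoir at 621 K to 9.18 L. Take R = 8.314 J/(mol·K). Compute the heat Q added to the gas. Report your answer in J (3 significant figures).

Q ≈ 30000 J

Isothermal ⇒ ΔU = 0, so Q = W = nRT ln(V₂/V₁).
Q = (4.2)(8.314)(621) ln(9.18/2.3) = 21685 × 1.384 = 30014 J.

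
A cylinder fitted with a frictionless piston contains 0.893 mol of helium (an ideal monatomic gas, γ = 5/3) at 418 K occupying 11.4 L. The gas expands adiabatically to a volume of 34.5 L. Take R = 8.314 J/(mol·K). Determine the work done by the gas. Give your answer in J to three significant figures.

W ≈ 2430 J

Adiabatic: TV^(γ−1) = const with γ = 5/3.
T₂ = T₁ (V₁/V₂)^(γ−1) = 418 × (11.4/34.5)^0.667 = 418 × 0.478 = 199.8 K.
W_by = nCᵥ(T₁ − T₂) = (0.893)(12.47)(418 − 199.8) = 2430 J.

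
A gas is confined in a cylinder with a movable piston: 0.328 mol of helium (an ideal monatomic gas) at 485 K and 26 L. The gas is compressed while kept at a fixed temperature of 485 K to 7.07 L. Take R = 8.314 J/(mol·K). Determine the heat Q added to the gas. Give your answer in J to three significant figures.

Q ≈ -1720 J

Isothermal ⇒ ΔU = 0, so Q = W = nRT ln(V₂/V₁).
Q = (0.328)(8.314)(485) ln(7.07/26) = 1323 × -1.302 = -1722 J.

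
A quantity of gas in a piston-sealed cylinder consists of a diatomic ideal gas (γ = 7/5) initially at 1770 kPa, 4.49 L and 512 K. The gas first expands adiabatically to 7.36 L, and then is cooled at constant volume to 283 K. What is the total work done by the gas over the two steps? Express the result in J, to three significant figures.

W_total ≈ 3560 J

Step 1 (adiabatic): W = (P₁V₁ − P₂V₂)/(γ−1) = (7947 − 6522)/0.4 = 3564 J.
Step 2 (isochoric): W = 0 (constant volume).
W_total = 3564 + 0 = 3564 J.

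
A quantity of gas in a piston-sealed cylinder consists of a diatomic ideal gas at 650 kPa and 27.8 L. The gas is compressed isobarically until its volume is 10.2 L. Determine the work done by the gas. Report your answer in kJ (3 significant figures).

W ≈ -11.4 kJ

Isobaric: W = P ΔV.
W = (650 kPa)(10.2 − 27.8 L) = (650)(-17.6) = -11440 J.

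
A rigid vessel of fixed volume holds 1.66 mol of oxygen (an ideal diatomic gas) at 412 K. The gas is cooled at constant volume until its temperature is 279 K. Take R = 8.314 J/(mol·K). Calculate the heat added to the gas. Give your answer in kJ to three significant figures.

Constant volume ⇒ W = 0, so Q = ΔU = nCᵥΔT with Cᵥ = 5R/2 = 20.79 J/(mol·K).
ΔU = (1.66)(20.79)(279 − 412) = -4589 J.

Q ≈ -4.59 kJ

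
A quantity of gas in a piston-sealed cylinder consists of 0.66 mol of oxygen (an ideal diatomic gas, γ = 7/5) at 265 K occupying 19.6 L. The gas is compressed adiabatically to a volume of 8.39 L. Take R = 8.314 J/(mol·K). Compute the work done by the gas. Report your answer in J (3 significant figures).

W ≈ -1470 J

Adiabatic: TV^(γ−1) = const with γ = 7/5.
T₂ = T₁ (V₁/V₂)^(γ−1) = 265 × (19.6/8.39)^0.4 = 265 × 1.404 = 372.1 K.
W_by = nCᵥ(T₁ − T₂) = (0.66)(20.79)(265 − 372.1) = -1469 J.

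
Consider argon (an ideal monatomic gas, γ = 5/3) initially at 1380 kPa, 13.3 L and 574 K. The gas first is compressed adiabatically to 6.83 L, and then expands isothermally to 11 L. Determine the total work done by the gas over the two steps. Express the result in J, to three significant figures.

Step 1 (adiabatic): W = (P₁V₁ − P₂V₂)/(γ−1) = (18354 − 28621)/0.667 = -15400 J.
After step 1: P = 4190 kPa, V = 6.83 L, T = 895.1 K.
Step 2 (isothermal): W = P₁V₁ ln(V₂/V₁) = (28621) ln(11/6.83) = 13640 J.
W_total = -15400 + 13640 = -1761 J.

W_total ≈ -1760 J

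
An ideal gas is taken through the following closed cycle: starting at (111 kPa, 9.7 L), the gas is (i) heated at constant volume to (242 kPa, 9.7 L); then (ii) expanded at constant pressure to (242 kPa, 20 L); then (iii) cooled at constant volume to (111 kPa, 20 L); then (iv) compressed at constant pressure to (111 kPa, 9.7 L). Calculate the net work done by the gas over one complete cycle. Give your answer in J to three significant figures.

W_net ≈ 1350 J

Constant-volume legs do no work.
W(ii) = (242)(20 − 9.7) = 2493 J; W(iv) = (111)(9.7 − 20) = -1143 J.
W_net = 2493 − 1143 = 1349 J (the clockwise enclosed area).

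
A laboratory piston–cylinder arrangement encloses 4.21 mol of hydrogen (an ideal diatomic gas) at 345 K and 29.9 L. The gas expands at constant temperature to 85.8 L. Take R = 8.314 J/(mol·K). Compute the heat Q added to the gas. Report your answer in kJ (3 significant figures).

Q ≈ 12.7 kJ

Isothermal ⇒ ΔU = 0, so Q = W = nRT ln(V₂/V₁).
Q = (4.21)(8.314)(345) ln(85.8/29.9) = 12076 × 1.054 = 12730 J.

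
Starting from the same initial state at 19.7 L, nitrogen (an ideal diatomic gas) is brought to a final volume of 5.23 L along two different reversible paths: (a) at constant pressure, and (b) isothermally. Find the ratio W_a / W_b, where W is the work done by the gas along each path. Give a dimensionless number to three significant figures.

Path (a) isobaric: W = P₁(V₂ − V₁) → W_a/(P₁V₁) = -0.7345.
Path (b) isothermal: W = P₁V₁ ln(V₂/V₁) → W_b/(P₁V₁) = -1.326.
W_a / W_b = -0.7345 / -1.326 = 0.5538.

W_a / W_b ≈ 0.554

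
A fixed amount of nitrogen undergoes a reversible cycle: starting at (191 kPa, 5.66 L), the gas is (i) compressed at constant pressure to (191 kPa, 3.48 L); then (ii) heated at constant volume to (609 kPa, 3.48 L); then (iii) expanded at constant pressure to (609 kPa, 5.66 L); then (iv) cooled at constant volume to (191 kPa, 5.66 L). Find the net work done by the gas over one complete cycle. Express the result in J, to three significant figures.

W_net ≈ 911 J

Constant-volume legs do no work.
W(i) = (191)(3.48 − 5.66) = -416.4 J; W(iii) = (609)(5.66 − 3.48) = 1328 J.
W_net = -416.4 + 1328 = 911.2 J (the clockwise enclosed area).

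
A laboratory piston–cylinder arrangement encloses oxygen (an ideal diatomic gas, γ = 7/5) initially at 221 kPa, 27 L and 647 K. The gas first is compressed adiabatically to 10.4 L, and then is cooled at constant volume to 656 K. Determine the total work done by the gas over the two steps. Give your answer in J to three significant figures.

Step 1 (adiabatic): W = (P₁V₁ − P₂V₂)/(γ−1) = (5967 − 8740)/0.4 = -6931 J.
Step 2 (isochoric): W = 0 (constant volume).
W_total = -6931 + 0 = -6931 J.

W_total ≈ -6930 J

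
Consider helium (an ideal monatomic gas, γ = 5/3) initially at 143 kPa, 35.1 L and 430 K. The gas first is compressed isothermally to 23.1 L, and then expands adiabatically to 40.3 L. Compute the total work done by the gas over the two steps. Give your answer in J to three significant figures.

Step 1 (isothermal): W = P₁V₁ ln(V₂/V₁) = (5019) ln(23.1/35.1) = -2100 J.
After step 1: P = 217.3 kPa, V = 23.1 L, T = 430 K.
Step 2 (adiabatic): W = (P₁V₁ − P₂V₂)/(γ−1) = (5019 − 3463)/0.667 = 2334 J.
W_total = -2100 + 2334 = 233.8 J.

W_total ≈ 234 J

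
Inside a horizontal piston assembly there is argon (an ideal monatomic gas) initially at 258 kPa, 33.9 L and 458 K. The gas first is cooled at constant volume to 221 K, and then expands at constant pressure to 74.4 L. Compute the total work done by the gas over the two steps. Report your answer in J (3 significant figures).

Step 1 (isochoric): W = 0 (constant volume).
After step 1: P = 124.5 kPa (V unchanged).
Step 2 (isobaric): W = PΔV = (124.5 kPa)(74.4 − 33.9 L) = 5042 J.
W_total = 0 + 5042 = 5042 J.

W_total ≈ 5040 J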